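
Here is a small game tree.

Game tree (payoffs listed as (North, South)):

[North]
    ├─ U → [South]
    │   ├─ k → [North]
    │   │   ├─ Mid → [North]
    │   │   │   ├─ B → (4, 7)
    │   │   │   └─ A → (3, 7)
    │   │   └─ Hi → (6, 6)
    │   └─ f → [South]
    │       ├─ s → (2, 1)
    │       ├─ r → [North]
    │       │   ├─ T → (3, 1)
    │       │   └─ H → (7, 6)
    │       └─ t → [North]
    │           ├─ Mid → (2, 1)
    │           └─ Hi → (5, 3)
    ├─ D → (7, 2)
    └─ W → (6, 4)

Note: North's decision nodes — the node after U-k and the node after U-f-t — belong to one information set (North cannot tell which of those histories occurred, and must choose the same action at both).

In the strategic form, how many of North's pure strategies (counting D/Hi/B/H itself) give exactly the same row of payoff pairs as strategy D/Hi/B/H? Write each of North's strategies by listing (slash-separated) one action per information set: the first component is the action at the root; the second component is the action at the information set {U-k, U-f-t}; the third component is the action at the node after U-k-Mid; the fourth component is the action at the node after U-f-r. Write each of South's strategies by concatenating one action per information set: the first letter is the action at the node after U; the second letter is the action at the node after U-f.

Row for D/Hi/B/H (columns ks, kr, kt, fs, fr, ft): (7,2) (7,2) (7,2) (7,2) (7,2) (7,2).
Under D/Hi/B/H, North's choice at the information set {U-k, U-f-t} and at the node after U-k-Mid and at the node after U-f-r can never be reached regardless of what South does, so varying those choices leaves every outcome unchanged.
Holding the reachable choices fixed and varying the unreachable ones freely already gives 2 × 2 × 2 = 8 equivalent strategies.
No other strategy reproduces this row, so those 8 are the full class: D/Mid/B/T, D/Mid/B/H, D/Mid/A/T, D/Mid/A/H, D/Hi/B/T, D/Hi/B/H, D/Hi/A/T, D/Hi/A/H.

8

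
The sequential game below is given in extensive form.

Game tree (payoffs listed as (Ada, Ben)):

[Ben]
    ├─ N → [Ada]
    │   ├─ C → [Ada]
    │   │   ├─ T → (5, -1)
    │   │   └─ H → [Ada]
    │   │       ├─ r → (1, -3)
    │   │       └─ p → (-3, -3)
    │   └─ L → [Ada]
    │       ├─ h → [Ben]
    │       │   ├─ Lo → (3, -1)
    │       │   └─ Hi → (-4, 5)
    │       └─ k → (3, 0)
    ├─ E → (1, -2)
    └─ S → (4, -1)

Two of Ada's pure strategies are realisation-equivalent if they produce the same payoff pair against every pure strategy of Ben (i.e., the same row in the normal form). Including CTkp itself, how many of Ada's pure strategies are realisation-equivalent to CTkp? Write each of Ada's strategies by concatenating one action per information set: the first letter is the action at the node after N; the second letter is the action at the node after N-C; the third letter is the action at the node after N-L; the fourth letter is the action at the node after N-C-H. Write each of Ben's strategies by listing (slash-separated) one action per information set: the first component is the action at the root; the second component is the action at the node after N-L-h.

Row for CTkp (columns N/Lo, N/Hi, E/Lo, E/Hi, S/Lo, S/Hi): (5,-1) (5,-1) (1,-2) (1,-2) (4,-1) (4,-1).
Under CTkp, Ada's choice at the node after N-L and at the node after N-C-H can never be reached regardless of what Ben does, so varying those choices leaves every outcome unchanged.
Holding the reachable choices fixed and varying the unreachable ones freely already gives 2 × 2 = 4 equivalent strategies.
No other strategy reproduces this row, so those 4 are the full class: CThr, CThp, CTkr, CTkp.

4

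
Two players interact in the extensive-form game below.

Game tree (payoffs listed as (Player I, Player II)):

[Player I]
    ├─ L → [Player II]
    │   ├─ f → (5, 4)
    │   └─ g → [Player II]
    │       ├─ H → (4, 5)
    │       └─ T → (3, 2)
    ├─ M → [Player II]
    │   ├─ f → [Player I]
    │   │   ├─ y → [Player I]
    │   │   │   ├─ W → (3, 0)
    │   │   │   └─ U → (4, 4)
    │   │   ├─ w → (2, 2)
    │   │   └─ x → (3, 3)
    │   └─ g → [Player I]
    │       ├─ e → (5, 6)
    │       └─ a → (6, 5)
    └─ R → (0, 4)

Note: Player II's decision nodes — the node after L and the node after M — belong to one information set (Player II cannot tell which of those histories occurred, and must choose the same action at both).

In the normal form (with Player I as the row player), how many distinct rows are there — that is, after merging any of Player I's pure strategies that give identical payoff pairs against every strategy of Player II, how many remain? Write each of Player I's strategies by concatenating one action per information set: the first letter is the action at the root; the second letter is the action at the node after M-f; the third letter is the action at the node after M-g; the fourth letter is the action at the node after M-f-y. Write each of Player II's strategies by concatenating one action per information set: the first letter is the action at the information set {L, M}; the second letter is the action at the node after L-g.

Player I has 36 pure strategies: LyeW, LyeU, LyaW, LyaU, LweW, LweU, LwaW, LwaU, LxeW, LxeU, LxaW, LxaU, MyeW, MyeU, MyaW, MyaU, MweW, MweU, MwaW, MwaU, MxeW, MxeU, MxaW, MxaU, RyeW, RyeU, RyaW, RyaU, RweW, RweU, RwaW, RwaU, RxeW, RxeU, RxaW, RxaU. Columns: fH, fT, gH, gT.
{LyeW, LyeU, LyaW, LyaU, LweW, LweU, LwaW, LwaU, LxeW, LxeU, LxaW, LxaU} → row (5,4) (5,4) (4,5) (3,2)
{MyeW} → row (3,0) (3,0) (5,6) (5,6)
{MyeU} → row (4,4) (4,4) (5,6) (5,6)
{MyaW} → row (3,0) (3,0) (6,5) (6,5)
{MyaU} → row (4,4) (4,4) (6,5) (6,5)
{MweW, MweU} → row (2,2) (2,2) (5,6) (5,6)
{MwaW, MwaU} → row (2,2) (2,2) (6,5) (6,5)
{MxeW, MxeU} → row (3,3) (3,3) (5,6) (5,6)
{MxaW, MxaU} → row (3,3) (3,3) (6,5) (6,5)
{RyeW, RyeU, RyaW, RyaU, RweW, RweU, RwaW, RwaU, RxeW, RxeU, RxaW, RxaU} → row (0,4) (0,4) (0,4) (0,4)
That's 10 distinct rows out of 36 strategies.

10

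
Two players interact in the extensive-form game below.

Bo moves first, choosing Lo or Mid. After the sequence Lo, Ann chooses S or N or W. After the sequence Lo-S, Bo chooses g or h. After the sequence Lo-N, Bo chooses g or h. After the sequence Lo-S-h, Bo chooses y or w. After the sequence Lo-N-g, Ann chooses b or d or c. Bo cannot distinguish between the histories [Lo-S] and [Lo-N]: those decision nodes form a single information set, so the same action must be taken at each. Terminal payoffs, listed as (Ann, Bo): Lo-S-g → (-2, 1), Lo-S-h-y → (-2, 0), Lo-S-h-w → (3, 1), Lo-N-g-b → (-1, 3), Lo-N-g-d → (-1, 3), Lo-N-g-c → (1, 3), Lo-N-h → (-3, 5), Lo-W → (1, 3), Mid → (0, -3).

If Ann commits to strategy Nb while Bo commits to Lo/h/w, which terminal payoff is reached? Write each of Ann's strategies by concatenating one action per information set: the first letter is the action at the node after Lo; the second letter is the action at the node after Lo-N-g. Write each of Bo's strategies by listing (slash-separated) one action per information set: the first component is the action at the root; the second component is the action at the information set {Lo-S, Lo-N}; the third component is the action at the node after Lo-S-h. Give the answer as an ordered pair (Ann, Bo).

Trace the play path from the root:
  Bo plays Lo
  Ann plays N at [Lo]
  Bo plays h at [Lo-N]
→ terminal payoff (-3, 5).
(Ann's choice at the node after Lo-N-g is never reached on this path, so it doesn't affect the outcome.)

(-3, 5)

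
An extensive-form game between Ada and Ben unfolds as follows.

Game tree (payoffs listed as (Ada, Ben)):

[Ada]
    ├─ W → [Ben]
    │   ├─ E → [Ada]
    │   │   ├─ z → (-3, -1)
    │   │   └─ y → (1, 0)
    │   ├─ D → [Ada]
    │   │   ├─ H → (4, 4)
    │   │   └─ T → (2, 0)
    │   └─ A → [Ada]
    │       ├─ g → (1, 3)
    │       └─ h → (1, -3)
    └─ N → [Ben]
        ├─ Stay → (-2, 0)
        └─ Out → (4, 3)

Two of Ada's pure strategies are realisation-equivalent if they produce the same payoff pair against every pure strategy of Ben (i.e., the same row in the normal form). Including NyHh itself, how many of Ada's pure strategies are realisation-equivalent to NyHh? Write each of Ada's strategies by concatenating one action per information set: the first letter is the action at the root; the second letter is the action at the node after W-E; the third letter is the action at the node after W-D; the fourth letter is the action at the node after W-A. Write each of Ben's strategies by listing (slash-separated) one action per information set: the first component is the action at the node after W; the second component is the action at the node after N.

Row for NyHh (columns E/Stay, E/Out, D/Stay, D/Out, A/Stay, A/Out): (-2,0) (4,3) (-2,0) (4,3) (-2,0) (4,3).
Under NyHh, Ada's choice at the node after W-E and at the node after W-D and at the node after W-A can never be reached regardless of what Ben does, so varying those choices leaves every outcome unchanged.
Holding the reachable choices fixed and varying the unreachable ones freely already gives 2 × 2 × 2 = 8 equivalent strategies.
No other strategy reproduces this row, so those 8 are the full class: NzHg, NzHh, NzTg, NzTh, NyHg, NyHh, NyTg, NyTh.

8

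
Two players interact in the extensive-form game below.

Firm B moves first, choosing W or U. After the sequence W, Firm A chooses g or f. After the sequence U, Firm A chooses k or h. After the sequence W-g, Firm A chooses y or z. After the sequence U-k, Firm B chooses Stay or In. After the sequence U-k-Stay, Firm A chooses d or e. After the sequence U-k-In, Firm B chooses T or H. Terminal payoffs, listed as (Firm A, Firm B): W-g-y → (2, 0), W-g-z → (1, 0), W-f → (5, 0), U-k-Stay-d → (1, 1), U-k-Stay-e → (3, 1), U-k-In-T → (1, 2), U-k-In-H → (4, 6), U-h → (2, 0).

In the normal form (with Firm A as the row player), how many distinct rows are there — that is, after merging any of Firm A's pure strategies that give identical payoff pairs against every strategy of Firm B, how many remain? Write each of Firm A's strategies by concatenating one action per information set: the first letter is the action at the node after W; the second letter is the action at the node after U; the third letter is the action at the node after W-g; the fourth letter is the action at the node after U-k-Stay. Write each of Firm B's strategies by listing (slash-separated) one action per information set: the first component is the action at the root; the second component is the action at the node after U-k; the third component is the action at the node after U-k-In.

9

Firm A has 16 pure strategies: gkyd, gkye, gkzd, gkze, ghyd, ghye, ghzd, ghze, fkyd, fkye, fkzd, fkze, fhyd, fhye, fhzd, fhze. Columns: W/Stay/T, W/Stay/H, W/In/T, W/In/H, U/Stay/T, U/Stay/H, U/In/T, U/In/H.
{gkyd} → row (2,0) (2,0) (2,0) (2,0) (1,1) (1,1) (1,2) (4,6)
{gkye} → row (2,0) (2,0) (2,0) (2,0) (3,1) (3,1) (1,2) (4,6)
{gkzd} → row (1,0) (1,0) (1,0) (1,0) (1,1) (1,1) (1,2) (4,6)
{gkze} → row (1,0) (1,0) (1,0) (1,0) (3,1) (3,1) (1,2) (4,6)
{ghyd, ghye} → row (2,0) (2,0) (2,0) (2,0) (2,0) (2,0) (2,0) (2,0)
{ghzd, ghze} → row (1,0) (1,0) (1,0) (1,0) (2,0) (2,0) (2,0) (2,0)
{fkyd, fkzd} → row (5,0) (5,0) (5,0) (5,0) (1,1) (1,1) (1,2) (4,6)
{fkye, fkze} → row (5,0) (5,0) (5,0) (5,0) (3,1) (3,1) (1,2) (4,6)
{fhyd, fhye, fhzd, fhze} → row (5,0) (5,0) (5,0) (5,0) (2,0) (2,0) (2,0) (2,0)
That's 9 distinct rows out of 16 strategies.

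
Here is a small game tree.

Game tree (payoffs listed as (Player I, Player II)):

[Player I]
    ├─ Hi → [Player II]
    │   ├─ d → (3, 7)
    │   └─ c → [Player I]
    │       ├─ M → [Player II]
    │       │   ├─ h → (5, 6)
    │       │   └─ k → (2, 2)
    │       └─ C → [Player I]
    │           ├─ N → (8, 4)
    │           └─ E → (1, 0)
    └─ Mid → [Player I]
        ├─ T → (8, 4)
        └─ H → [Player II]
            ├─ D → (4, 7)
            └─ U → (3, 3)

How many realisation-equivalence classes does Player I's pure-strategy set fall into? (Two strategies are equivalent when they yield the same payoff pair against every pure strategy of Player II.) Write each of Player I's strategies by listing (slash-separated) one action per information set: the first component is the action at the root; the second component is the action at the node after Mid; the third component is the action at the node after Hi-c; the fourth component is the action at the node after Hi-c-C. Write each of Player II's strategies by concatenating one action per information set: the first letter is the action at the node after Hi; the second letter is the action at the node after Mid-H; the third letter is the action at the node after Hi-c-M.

5

Player I has 16 pure strategies: Hi/T/M/N, Hi/T/M/E, Hi/T/C/N, Hi/T/C/E, Hi/H/M/N, Hi/H/M/E, Hi/H/C/N, Hi/H/C/E, Mid/T/M/N, Mid/T/M/E, Mid/T/C/N, Mid/T/C/E, Mid/H/M/N, Mid/H/M/E, Mid/H/C/N, Mid/H/C/E. Columns: dDh, dDk, dUh, dUk, cDh, cDk, cUh, cUk.
{Hi/T/M/N, Hi/T/M/E, Hi/H/M/N, Hi/H/M/E} → row (3,7) (3,7) (3,7) (3,7) (5,6) (2,2) (5,6) (2,2)
{Hi/T/C/N, Hi/H/C/N} → row (3,7) (3,7) (3,7) (3,7) (8,4) (8,4) (8,4) (8,4)
{Hi/T/C/E, Hi/H/C/E} → row (3,7) (3,7) (3,7) (3,7) (1,0) (1,0) (1,0) (1,0)
{Mid/T/M/N, Mid/T/M/E, Mid/T/C/N, Mid/T/C/E} → row (8,4) (8,4) (8,4) (8,4) (8,4) (8,4) (8,4) (8,4)
{Mid/H/M/N, Mid/H/M/E, Mid/H/C/N, Mid/H/C/E} → row (4,7) (4,7) (3,3) (3,3) (4,7) (4,7) (3,3) (3,3)
That's 5 distinct rows out of 16 strategies.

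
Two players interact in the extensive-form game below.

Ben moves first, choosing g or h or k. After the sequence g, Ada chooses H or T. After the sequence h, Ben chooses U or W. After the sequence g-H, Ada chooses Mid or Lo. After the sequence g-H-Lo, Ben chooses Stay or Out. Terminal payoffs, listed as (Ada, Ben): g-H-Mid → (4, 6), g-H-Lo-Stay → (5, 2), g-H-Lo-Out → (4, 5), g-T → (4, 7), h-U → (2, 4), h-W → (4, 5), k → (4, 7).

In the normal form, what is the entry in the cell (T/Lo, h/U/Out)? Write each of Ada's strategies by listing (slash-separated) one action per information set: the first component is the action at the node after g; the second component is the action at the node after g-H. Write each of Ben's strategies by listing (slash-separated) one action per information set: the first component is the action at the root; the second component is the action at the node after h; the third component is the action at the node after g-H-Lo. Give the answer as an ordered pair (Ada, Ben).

Trace the play path from the root:
  Ben plays h
  Ben plays U at [h]
→ terminal payoff (2, 4).
(Ada's choice at the node after g is never reached on this path, so it doesn't affect the outcome.)

(2, 4)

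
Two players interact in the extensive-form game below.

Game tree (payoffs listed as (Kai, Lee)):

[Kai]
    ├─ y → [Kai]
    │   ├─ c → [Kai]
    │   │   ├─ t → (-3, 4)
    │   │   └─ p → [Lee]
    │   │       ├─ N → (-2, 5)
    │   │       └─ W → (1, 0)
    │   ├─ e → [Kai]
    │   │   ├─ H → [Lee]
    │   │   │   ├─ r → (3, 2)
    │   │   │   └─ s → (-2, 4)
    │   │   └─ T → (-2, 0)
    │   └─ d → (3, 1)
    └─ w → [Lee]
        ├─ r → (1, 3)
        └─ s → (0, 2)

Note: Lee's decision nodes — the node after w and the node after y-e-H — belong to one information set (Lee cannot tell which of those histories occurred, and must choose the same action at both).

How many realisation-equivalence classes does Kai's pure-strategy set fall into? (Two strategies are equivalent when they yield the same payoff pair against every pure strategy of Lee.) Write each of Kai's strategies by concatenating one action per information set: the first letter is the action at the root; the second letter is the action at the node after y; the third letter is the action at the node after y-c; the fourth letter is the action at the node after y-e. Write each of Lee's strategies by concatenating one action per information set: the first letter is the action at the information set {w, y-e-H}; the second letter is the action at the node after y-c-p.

Kai has 24 pure strategies: yctH, yctT, ycpH, ycpT, yetH, yetT, yepH, yepT, ydtH, ydtT, ydpH, ydpT, wctH, wctT, wcpH, wcpT, wetH, wetT, wepH, wepT, wdtH, wdtT, wdpH, wdpT. Columns: rN, rW, sN, sW.
{yctH, yctT} → row (-3,4) (-3,4) (-3,4) (-3,4)
{ycpH, ycpT} → row (-2,5) (1,0) (-2,5) (1,0)
{yetH, yepH} → row (3,2) (3,2) (-2,4) (-2,4)
{yetT, yepT} → row (-2,0) (-2,0) (-2,0) (-2,0)
{ydtH, ydtT, ydpH, ydpT} → row (3,1) (3,1) (3,1) (3,1)
{wctH, wctT, wcpH, wcpT, wetH, wetT, wepH, wepT, wdtH, wdtT, wdpH, wdpT} → row (1,3) (1,3) (0,2) (0,2)
That's 6 distinct rows out of 24 strategies.

6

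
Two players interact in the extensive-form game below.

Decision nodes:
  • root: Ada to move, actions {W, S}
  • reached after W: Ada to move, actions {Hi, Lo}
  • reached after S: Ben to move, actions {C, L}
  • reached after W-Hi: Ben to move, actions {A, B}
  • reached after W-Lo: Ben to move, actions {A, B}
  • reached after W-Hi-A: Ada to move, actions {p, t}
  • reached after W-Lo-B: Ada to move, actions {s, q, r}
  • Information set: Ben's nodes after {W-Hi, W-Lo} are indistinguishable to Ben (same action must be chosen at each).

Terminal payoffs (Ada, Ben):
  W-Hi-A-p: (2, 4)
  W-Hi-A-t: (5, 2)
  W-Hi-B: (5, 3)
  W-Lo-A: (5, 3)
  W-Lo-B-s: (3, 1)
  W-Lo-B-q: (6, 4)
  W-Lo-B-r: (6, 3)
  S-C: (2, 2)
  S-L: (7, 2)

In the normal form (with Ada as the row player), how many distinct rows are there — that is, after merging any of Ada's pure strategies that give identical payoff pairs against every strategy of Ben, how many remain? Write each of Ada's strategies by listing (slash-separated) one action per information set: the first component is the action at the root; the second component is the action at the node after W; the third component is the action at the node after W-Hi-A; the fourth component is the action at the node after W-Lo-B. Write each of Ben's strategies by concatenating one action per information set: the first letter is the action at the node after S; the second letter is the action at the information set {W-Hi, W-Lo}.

Ada has 24 pure strategies: W/Hi/p/s, W/Hi/p/q, W/Hi/p/r, W/Hi/t/s, W/Hi/t/q, W/Hi/t/r, W/Lo/p/s, W/Lo/p/q, W/Lo/p/r, W/Lo/t/s, W/Lo/t/q, W/Lo/t/r, S/Hi/p/s, S/Hi/p/q, S/Hi/p/r, S/Hi/t/s, S/Hi/t/q, S/Hi/t/r, S/Lo/p/s, S/Lo/p/q, S/Lo/p/r, S/Lo/t/s, S/Lo/t/q, S/Lo/t/r. Columns: CA, CB, LA, LB.
{W/Hi/p/s, W/Hi/p/q, W/Hi/p/r} → row (2,4) (5,3) (2,4) (5,3)
{W/Hi/t/s, W/Hi/t/q, W/Hi/t/r} → row (5,2) (5,3) (5,2) (5,3)
{W/Lo/p/s, W/Lo/t/s} → row (5,3) (3,1) (5,3) (3,1)
{W/Lo/p/q, W/Lo/t/q} → row (5,3) (6,4) (5,3) (6,4)
{W/Lo/p/r, W/Lo/t/r} → row (5,3) (6,3) (5,3) (6,3)
{S/Hi/p/s, S/Hi/p/q, S/Hi/p/r, S/Hi/t/s, S/Hi/t/q, S/Hi/t/r, S/Lo/p/s, S/Lo/p/q, S/Lo/p/r, S/Lo/t/s, S/Lo/t/q, S/Lo/t/r} → row (2,2) (2,2) (7,2) (7,2)
That's 6 distinct rows out of 24 strategies.

6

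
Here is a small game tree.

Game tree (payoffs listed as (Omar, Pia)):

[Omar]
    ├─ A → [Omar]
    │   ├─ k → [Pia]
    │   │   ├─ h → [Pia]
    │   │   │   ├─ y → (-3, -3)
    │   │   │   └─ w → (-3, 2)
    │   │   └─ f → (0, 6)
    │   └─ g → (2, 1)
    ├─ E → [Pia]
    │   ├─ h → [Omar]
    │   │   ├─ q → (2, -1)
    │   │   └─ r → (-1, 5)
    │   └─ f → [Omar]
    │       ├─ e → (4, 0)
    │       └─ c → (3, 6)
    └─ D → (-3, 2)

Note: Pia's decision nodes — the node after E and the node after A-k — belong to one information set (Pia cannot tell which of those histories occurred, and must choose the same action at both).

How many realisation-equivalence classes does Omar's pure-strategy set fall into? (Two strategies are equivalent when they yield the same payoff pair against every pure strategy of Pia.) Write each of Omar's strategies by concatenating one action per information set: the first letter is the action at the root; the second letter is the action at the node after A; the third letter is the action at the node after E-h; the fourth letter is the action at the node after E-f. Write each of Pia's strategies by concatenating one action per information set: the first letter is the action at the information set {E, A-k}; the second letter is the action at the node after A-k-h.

Omar has 24 pure strategies: Akqe, Akqc, Akre, Akrc, Agqe, Agqc, Agre, Agrc, Ekqe, Ekqc, Ekre, Ekrc, Egqe, Egqc, Egre, Egrc, Dkqe, Dkqc, Dkre, Dkrc, Dgqe, Dgqc, Dgre, Dgrc. Columns: hy, hw, fy, fw.
{Akqe, Akqc, Akre, Akrc} → row (-3,-3) (-3,2) (0,6) (0,6)
{Agqe, Agqc, Agre, Agrc} → row (2,1) (2,1) (2,1) (2,1)
{Ekqe, Egqe} → row (2,-1) (2,-1) (4,0) (4,0)
{Ekqc, Egqc} → row (2,-1) (2,-1) (3,6) (3,6)
{Ekre, Egre} → row (-1,5) (-1,5) (4,0) (4,0)
{Ekrc, Egrc} → row (-1,5) (-1,5) (3,6) (3,6)
{Dkqe, Dkqc, Dkre, Dkrc, Dgqe, Dgqc, Dgre, Dgrc} → row (-3,2) (-3,2) (-3,2) (-3,2)
That's 7 distinct rows out of 24 strategies.

7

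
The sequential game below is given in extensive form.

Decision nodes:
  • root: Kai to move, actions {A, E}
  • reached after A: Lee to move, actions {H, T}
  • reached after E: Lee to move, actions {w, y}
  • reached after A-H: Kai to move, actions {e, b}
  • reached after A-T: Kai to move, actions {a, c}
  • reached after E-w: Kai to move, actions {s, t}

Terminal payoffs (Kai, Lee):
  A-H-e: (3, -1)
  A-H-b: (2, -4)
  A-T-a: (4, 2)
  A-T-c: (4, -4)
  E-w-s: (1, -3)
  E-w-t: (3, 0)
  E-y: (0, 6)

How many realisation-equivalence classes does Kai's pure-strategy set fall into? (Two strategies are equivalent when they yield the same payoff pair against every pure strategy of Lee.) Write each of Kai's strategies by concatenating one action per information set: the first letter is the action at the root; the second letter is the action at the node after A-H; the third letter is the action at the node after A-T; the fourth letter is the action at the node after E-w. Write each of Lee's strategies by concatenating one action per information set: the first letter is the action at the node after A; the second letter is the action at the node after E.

6

Kai has 16 pure strategies: Aeas, Aeat, Aecs, Aect, Abas, Abat, Abcs, Abct, Eeas, Eeat, Eecs, Eect, Ebas, Ebat, Ebcs, Ebct. Columns: Hw, Hy, Tw, Ty.
{Aeas, Aeat} → row (3,-1) (3,-1) (4,2) (4,2)
{Aecs, Aect} → row (3,-1) (3,-1) (4,-4) (4,-4)
{Abas, Abat} → row (2,-4) (2,-4) (4,2) (4,2)
{Abcs, Abct} → row (2,-4) (2,-4) (4,-4) (4,-4)
{Eeas, Eecs, Ebas, Ebcs} → row (1,-3) (0,6) (1,-3) (0,6)
{Eeat, Eect, Ebat, Ebct} → row (3,0) (0,6) (3,0) (0,6)
That's 6 distinct rows out of 16 strategies.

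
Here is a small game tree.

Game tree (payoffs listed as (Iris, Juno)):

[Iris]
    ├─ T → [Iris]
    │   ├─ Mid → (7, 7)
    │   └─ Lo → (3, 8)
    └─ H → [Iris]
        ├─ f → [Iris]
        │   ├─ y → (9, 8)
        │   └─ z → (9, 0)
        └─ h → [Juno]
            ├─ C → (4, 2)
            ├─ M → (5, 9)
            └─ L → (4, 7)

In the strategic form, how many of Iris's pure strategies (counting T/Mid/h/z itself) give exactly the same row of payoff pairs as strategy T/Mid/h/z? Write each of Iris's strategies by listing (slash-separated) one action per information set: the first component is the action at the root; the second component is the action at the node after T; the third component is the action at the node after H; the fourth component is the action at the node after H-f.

Row for T/Mid/h/z (columns C, M, L): (7,7) (7,7) (7,7).
Under T/Mid/h/z, Iris's choice at the node after H and at the node after H-f can never be reached regardless of what Juno does, so varying those choices leaves every outcome unchanged.
Holding the reachable choices fixed and varying the unreachable ones freely already gives 2 × 2 = 4 equivalent strategies.
No other strategy reproduces this row, so those 4 are the full class: T/Mid/f/y, T/Mid/f/z, T/Mid/h/y, T/Mid/h/z.

4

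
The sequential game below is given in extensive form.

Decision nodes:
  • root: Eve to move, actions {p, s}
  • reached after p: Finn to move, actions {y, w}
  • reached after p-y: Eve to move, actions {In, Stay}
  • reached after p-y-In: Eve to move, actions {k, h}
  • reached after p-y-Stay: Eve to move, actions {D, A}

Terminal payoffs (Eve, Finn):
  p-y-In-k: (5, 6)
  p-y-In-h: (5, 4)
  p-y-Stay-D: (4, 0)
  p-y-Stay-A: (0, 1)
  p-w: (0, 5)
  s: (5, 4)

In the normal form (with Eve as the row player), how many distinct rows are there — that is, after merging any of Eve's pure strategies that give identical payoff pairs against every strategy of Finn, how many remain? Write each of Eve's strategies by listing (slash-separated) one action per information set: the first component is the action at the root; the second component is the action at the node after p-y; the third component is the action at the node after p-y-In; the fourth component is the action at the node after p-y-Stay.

Eve has 16 pure strategies: p/In/k/D, p/In/k/A, p/In/h/D, p/In/h/A, p/Stay/k/D, p/Stay/k/A, p/Stay/h/D, p/Stay/h/A, s/In/k/D, s/In/k/A, s/In/h/D, s/In/h/A, s/Stay/k/D, s/Stay/k/A, s/Stay/h/D, s/Stay/h/A. Columns: y, w.
{p/In/k/D, p/In/k/A} → row (5,6) (0,5)
{p/In/h/D, p/In/h/A} → row (5,4) (0,5)
{p/Stay/k/D, p/Stay/h/D} → row (4,0) (0,5)
{p/Stay/k/A, p/Stay/h/A} → row (0,1) (0,5)
{s/In/k/D, s/In/k/A, s/In/h/D, s/In/h/A, s/Stay/k/D, s/Stay/k/A, s/Stay/h/D, s/Stay/h/A} → row (5,4) (5,4)
That's 5 distinct rows out of 16 strategies.

5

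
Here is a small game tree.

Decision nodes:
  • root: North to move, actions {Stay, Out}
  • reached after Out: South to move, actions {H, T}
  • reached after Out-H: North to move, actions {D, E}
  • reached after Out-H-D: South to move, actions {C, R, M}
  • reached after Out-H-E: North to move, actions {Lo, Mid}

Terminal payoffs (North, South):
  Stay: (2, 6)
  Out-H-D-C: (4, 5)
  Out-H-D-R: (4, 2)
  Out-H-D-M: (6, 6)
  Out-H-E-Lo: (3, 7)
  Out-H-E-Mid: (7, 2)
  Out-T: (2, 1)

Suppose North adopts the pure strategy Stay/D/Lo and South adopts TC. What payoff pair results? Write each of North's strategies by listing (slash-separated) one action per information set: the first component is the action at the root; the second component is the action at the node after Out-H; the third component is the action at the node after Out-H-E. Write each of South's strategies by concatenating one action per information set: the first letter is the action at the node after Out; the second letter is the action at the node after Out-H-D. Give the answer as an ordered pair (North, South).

Trace the play path from the root:
  North plays Stay
→ terminal payoff (2, 6).
(North's choice at the node after Out-H is never reached on this path, so it doesn't affect the outcome.)

(2, 6)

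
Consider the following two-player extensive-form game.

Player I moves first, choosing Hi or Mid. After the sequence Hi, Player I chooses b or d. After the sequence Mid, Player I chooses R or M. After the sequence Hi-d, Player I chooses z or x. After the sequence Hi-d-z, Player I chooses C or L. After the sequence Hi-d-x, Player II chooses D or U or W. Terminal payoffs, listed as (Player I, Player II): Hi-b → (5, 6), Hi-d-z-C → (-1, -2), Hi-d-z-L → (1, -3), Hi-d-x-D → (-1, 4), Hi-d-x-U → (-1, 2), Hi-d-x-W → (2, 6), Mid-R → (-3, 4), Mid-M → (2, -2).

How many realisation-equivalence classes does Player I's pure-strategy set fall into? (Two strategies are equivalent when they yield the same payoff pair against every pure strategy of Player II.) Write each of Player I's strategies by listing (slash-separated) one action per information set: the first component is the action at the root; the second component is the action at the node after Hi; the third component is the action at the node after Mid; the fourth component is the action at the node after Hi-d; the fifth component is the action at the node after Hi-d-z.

Player I has 32 pure strategies: Hi/b/R/z/C, Hi/b/R/z/L, Hi/b/R/x/C, Hi/b/R/x/L, Hi/b/M/z/C, Hi/b/M/z/L, Hi/b/M/x/C, Hi/b/M/x/L, Hi/d/R/z/C, Hi/d/R/z/L, Hi/d/R/x/C, Hi/d/R/x/L, Hi/d/M/z/C, Hi/d/M/z/L, Hi/d/M/x/C, Hi/d/M/x/L, Mid/b/R/z/C, Mid/b/R/z/L, Mid/b/R/x/C, Mid/b/R/x/L, Mid/b/M/z/C, Mid/b/M/z/L, Mid/b/M/x/C, Mid/b/M/x/L, Mid/d/R/z/C, Mid/d/R/z/L, Mid/d/R/x/C, Mid/d/R/x/L, Mid/d/M/z/C, Mid/d/M/z/L, Mid/d/M/x/C, Mid/d/M/x/L. Columns: D, U, W.
{Hi/b/R/z/C, Hi/b/R/z/L, Hi/b/R/x/C, Hi/b/R/x/L, Hi/b/M/z/C, Hi/b/M/z/L, Hi/b/M/x/C, Hi/b/M/x/L} → row (5,6) (5,6) (5,6)
{Hi/d/R/z/C, Hi/d/M/z/C} → row (-1,-2) (-1,-2) (-1,-2)
{Hi/d/R/z/L, Hi/d/M/z/L} → row (1,-3) (1,-3) (1,-3)
{Hi/d/R/x/C, Hi/d/R/x/L, Hi/d/M/x/C, Hi/d/M/x/L} → row (-1,4) (-1,2) (2,6)
{Mid/b/R/z/C, Mid/b/R/z/L, Mid/b/R/x/C, Mid/b/R/x/L, Mid/d/R/z/C, Mid/d/R/z/L, Mid/d/R/x/C, Mid/d/R/x/L} → row (-3,4) (-3,4) (-3,4)
{Mid/b/M/z/C, Mid/b/M/z/L, Mid/b/M/x/C, Mid/b/M/x/L, Mid/d/M/z/C, Mid/d/M/z/L, Mid/d/M/x/C, Mid/d/M/x/L} → row (2,-2) (2,-2) (2,-2)
That's 6 distinct rows out of 32 strategies.

6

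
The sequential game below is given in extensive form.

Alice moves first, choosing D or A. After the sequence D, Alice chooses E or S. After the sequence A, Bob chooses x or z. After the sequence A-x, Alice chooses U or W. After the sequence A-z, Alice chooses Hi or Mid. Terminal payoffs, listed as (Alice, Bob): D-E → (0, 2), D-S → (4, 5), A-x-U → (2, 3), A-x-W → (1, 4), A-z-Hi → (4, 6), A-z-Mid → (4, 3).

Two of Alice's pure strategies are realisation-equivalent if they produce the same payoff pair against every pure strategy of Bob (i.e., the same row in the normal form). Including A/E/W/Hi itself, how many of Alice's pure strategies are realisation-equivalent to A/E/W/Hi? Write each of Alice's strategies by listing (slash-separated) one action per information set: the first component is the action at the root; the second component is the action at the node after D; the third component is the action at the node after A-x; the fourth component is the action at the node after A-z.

Row for A/E/W/Hi (columns x, z): (1,4) (4,6).
Under A/E/W/Hi, Alice's choice at the node after D can never be reached regardless of what Bob does, so varying those choices leaves every outcome unchanged.
Holding the reachable choices fixed and varying the unreachable one freely already gives 2 equivalent strategies.
No other strategy reproduces this row, so those 2 are the full class: A/E/W/Hi, A/S/W/Hi.

2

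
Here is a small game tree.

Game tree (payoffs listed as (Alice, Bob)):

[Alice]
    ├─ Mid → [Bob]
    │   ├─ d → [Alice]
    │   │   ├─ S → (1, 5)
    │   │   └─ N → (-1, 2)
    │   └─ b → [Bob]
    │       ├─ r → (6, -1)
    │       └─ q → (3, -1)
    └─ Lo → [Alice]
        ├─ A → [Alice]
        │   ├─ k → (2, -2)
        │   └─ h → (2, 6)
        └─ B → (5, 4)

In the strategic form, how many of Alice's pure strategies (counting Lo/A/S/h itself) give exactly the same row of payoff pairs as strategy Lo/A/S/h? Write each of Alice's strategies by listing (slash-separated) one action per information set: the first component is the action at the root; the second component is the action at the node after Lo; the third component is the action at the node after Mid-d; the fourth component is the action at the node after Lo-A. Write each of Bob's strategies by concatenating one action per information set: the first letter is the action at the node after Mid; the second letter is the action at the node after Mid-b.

Row for Lo/A/S/h (columns dr, dq, br, bq): (2,6) (2,6) (2,6) (2,6).
Under Lo/A/S/h, Alice's choice at the node after Mid-d can never be reached regardless of what Bob does, so varying those choices leaves every outcome unchanged.
Holding the reachable choices fixed and varying the unreachable one freely already gives 2 equivalent strategies.
No other strategy reproduces this row, so those 2 are the full class: Lo/A/S/h, Lo/A/N/h.

2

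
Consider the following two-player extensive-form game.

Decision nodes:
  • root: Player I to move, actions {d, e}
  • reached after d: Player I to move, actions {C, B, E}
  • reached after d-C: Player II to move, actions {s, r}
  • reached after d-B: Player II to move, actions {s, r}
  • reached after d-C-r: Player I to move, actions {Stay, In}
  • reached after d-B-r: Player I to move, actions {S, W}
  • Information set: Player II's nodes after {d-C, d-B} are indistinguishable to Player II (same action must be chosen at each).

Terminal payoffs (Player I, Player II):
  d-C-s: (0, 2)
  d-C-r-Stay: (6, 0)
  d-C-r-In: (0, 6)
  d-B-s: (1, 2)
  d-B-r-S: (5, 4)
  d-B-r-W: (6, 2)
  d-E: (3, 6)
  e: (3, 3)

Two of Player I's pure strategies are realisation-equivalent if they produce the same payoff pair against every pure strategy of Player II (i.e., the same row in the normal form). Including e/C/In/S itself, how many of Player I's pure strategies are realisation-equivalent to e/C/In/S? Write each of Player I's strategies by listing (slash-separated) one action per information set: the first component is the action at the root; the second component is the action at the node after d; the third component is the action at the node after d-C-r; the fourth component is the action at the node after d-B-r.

12

Row for e/C/In/S (columns s, r): (3,3) (3,3).
Under e/C/In/S, Player I's choice at the node after d and at the node after d-C-r and at the node after d-B-r can never be reached regardless of what Player II does, so varying those choices leaves every outcome unchanged.
Holding the reachable choices fixed and varying the unreachable ones freely already gives 3 × 2 × 2 = 12 equivalent strategies.
No other strategy reproduces this row, so those 12 are the full class: e/C/Stay/S, e/C/Stay/W, e/C/In/S, e/C/In/W, e/B/Stay/S, e/B/Stay/W, e/B/In/S, e/B/In/W, e/E/Stay/S, e/E/Stay/W, e/E/In/S, e/E/In/W.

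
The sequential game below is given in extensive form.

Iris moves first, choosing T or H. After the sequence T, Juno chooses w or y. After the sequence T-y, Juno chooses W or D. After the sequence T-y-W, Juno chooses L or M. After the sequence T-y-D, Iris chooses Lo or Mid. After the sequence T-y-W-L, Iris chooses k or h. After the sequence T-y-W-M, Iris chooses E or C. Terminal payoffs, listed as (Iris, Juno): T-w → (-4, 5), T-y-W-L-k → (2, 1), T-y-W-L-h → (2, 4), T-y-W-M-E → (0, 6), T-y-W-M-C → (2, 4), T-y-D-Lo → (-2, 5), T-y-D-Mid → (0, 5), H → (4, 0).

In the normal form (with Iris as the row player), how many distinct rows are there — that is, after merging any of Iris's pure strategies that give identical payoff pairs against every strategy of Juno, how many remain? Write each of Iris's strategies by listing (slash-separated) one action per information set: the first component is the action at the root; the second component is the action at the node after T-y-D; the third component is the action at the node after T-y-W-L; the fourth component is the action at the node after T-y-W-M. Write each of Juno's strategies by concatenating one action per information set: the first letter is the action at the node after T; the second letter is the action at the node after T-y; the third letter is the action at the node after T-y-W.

Iris has 16 pure strategies: T/Lo/k/E, T/Lo/k/C, T/Lo/h/E, T/Lo/h/C, T/Mid/k/E, T/Mid/k/C, T/Mid/h/E, T/Mid/h/C, H/Lo/k/E, H/Lo/k/C, H/Lo/h/E, H/Lo/h/C, H/Mid/k/E, H/Mid/k/C, H/Mid/h/E, H/Mid/h/C. Columns: wWL, wWM, wDL, wDM, yWL, yWM, yDL, yDM.
{T/Lo/k/E} → row (-4,5) (-4,5) (-4,5) (-4,5) (2,1) (0,6) (-2,5) (-2,5)
{T/Lo/k/C} → row (-4,5) (-4,5) (-4,5) (-4,5) (2,1) (2,4) (-2,5) (-2,5)
{T/Lo/h/E} → row (-4,5) (-4,5) (-4,5) (-4,5) (2,4) (0,6) (-2,5) (-2,5)
{T/Lo/h/C} → row (-4,5) (-4,5) (-4,5) (-4,5) (2,4) (2,4) (-2,5) (-2,5)
{T/Mid/k/E} → row (-4,5) (-4,5) (-4,5) (-4,5) (2,1) (0,6) (0,5) (0,5)
{T/Mid/k/C} → row (-4,5) (-4,5) (-4,5) (-4,5) (2,1) (2,4) (0,5) (0,5)
{T/Mid/h/E} → row (-4,5) (-4,5) (-4,5) (-4,5) (2,4) (0,6) (0,5) (0,5)
{T/Mid/h/C} → row (-4,5) (-4,5) (-4,5) (-4,5) (2,4) (2,4) (0,5) (0,5)
{H/Lo/k/E, H/Lo/k/C, H/Lo/h/E, H/Lo/h/C, H/Mid/k/E, H/Mid/k/C, H/Mid/h/E, H/Mid/h/C} → row (4,0) (4,0) (4,0) (4,0) (4,0) (4,0) (4,0) (4,0)
That's 9 distinct rows out of 16 strategies.

9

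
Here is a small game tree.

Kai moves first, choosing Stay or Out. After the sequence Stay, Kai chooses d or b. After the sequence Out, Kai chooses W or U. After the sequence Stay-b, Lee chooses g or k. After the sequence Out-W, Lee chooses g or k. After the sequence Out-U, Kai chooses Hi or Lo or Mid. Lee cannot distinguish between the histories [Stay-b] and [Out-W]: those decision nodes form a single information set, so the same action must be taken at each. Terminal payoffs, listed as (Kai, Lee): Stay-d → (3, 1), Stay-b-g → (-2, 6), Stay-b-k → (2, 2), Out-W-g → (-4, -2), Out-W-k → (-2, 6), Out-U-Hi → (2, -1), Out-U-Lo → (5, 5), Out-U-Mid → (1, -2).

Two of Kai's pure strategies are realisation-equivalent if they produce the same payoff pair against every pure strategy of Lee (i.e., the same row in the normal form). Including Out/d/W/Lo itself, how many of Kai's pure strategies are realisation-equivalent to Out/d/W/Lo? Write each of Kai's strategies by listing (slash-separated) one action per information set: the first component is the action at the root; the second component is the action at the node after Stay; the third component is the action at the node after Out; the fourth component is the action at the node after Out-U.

6

Row for Out/d/W/Lo (columns g, k): (-4,-2) (-2,6).
Under Out/d/W/Lo, Kai's choice at the node after Stay and at the node after Out-U can never be reached regardless of what Lee does, so varying those choices leaves every outcome unchanged.
Holding the reachable choices fixed and varying the unreachable ones freely already gives 2 × 3 = 6 equivalent strategies.
No other strategy reproduces this row, so those 6 are the full class: Out/d/W/Hi, Out/d/W/Lo, Out/d/W/Mid, Out/b/W/Hi, Out/b/W/Lo, Out/b/W/Mid.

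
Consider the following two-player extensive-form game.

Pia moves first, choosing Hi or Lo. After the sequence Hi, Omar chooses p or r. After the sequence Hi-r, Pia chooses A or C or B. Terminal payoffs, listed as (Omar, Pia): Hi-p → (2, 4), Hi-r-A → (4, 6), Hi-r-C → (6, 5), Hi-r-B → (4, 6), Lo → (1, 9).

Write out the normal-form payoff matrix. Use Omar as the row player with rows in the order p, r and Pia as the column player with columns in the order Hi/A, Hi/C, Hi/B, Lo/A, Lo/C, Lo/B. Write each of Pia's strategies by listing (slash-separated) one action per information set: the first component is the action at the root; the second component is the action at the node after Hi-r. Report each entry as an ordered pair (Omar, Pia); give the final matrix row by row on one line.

         Hi/A     Hi/C     Hi/B     Lo/A     Lo/C     Lo/B
   p    (2,4)    (2,4)    (2,4)    (1,9)    (1,9)    (1,9)
   r    (4,6)    (6,5)    (4,6)    (1,9)    (1,9)    (1,9)

p: (2,4) (2,4) (2,4) (1,9) (1,9) (1,9) | r: (4,6) (6,5) (4,6) (1,9) (1,9) (1,9)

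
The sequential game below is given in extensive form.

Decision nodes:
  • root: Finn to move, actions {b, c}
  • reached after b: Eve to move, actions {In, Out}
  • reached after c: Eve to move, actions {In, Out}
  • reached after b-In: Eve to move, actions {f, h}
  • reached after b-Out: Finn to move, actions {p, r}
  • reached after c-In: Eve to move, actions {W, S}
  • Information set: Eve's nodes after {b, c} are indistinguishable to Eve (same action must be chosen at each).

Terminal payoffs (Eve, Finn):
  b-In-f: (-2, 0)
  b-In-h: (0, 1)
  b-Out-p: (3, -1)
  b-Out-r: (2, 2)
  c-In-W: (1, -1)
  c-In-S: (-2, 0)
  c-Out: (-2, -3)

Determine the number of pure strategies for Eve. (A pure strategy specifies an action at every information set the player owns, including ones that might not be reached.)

Eve owns the information set {b, c} with actions {In, Out} — two choices.
Eve owns the node after b-In with actions {f, h} — two choices.
Eve owns the node after c-In with actions {W, S} — two choices.
A pure strategy fixes one action at each information set independently, so the count is the product 2 × 2 × 2 = 8.
(For reference, Finn has 4 pure strategies, giving a 8×4 normal-form matrix.)

8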